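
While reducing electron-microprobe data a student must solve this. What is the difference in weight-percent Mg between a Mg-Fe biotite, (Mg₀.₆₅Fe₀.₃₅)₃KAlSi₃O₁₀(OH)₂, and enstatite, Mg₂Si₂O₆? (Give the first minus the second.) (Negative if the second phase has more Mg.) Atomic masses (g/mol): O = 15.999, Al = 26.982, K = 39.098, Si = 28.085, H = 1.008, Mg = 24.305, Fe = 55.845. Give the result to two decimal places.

-13.69 percentage points

First mineral: 47.395 g Mg in 450.371 g formula = 10.52 wt% Mg.
Second mineral: 48.610 g Mg in 200.774 g formula = 24.21 wt% Mg.
10.52% − 24.21% gives a difference of -13.69 percentage points.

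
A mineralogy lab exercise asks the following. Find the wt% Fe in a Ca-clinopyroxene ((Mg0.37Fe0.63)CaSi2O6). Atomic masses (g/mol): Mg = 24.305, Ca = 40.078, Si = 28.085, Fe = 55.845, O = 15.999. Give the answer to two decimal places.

M((Mg0.37Fe0.63)CaSi2O6) = 236.417 g/mol.
Fe contributes 0.63 × 55.845 = 35.182 g per mole.
35.182/236.417 = 0.1488 → 14.88%.

14.88 weight percent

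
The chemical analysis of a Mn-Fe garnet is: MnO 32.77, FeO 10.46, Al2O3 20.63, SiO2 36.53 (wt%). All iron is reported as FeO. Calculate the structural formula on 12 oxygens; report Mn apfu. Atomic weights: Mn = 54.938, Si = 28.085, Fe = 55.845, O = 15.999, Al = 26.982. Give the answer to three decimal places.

2.281 Mn apfu

MnO: 32.77/70.937 = 0.46196 mol → 0.46196 mol Mn, 0.46196 mol O.
FeO: 10.46/71.844 = 0.14559 mol → 0.14559 mol Fe, 0.14559 mol O.
Al2O3: 20.63/101.961 = 0.20233 mol → 0.40466 mol Al, 0.60699 mol O.
SiO2: 36.53/60.083 = 0.60799 mol → 0.60799 mol Si, 1.21598 mol O.
Total oxygen = 2.43052 mol. Normalization factor = 12/2.43052 = 4.93722.
Mn per 12 O = 0.46196 × 4.93722 = 2.281.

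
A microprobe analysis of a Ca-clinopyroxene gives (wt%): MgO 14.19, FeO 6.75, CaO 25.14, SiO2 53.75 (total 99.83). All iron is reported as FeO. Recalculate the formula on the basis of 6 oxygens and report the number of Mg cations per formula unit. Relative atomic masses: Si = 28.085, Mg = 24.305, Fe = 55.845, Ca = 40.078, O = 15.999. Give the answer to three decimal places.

MgO (M=40.304): mol = 0.35207; Mg = 0.35207, O = 0.35207.
FeO (M=71.844): mol = 0.09395; Fe = 0.09395, O = 0.09395.
CaO (M=56.077): mol = 0.44831; Ca = 0.44831, O = 0.44831.
SiO2 (M=60.083): mol = 0.89460; Si = 0.89460, O = 1.78920.
ΣO = 2.68353; factor = 6/ΣO = 2.23586.
Mg apfu = 0.35207 × 2.23586 = 0.787.

0.787 Mg apfu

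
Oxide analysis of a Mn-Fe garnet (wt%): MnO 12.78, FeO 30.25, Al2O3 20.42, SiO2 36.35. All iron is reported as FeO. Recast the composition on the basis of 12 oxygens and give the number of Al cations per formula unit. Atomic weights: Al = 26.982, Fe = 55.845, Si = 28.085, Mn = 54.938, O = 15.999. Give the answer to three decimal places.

12.78 wt% MnO ÷ 70.937 g/mol = 0.18016 mol, giving 0.18016 Mn and 0.18016 O.
30.25 wt% FeO ÷ 71.844 g/mol = 0.42105 mol, giving 0.42105 Fe and 0.42105 O.
20.42 wt% Al2O3 ÷ 101.961 g/mol = 0.20027 mol, giving 0.40054 Al and 0.60081 O.
36.35 wt% SiO2 ÷ 60.083 g/mol = 0.60500 mol, giving 0.60500 Si and 1.21000 O.
Oxygen sums to 2.41202; scaling by 12/2.41202 = 4.97508 puts the formula on 12 O.
Al: 0.40054 × 4.97508 = 1.993 atoms per formula unit.

1.993 Al apfu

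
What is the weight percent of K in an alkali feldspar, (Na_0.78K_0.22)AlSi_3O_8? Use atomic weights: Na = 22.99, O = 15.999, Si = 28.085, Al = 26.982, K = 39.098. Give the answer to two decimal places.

Molar mass of (Na_0.78K_0.22)AlSi_3O_8: 0.78×22.99 + 0.22×39.098 + 1×26.982 + 3×28.085 + 8×15.999 = 265.763 g/mol.
Mass of K per formula unit: 0.22 × 39.098 = 8.602 g.
Weight fraction K = 8.602 / 265.763 = 0.0324.

3.24 weight percent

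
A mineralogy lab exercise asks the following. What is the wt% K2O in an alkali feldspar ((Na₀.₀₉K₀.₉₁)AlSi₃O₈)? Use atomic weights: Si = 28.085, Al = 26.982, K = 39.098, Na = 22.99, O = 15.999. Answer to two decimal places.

M((Na₀.₀₉K₀.₉₁)AlSi₃O₈) = 276.877 g/mol; M(K2O) = 94.195 g/mol.
Moles K2O per formula unit = 0.91 K ÷ 2 = 0.4550.
K2O fraction = (0.4550 × 94.195) / 276.877 = 42.859/276.877 = 0.1548.

15.48 wt%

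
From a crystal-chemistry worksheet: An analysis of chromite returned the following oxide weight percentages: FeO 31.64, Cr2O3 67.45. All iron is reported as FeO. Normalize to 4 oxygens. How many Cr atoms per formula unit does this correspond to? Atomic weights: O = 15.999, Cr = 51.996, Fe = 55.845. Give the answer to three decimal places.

FeO: 31.64/71.844 = 0.44040 mol → 0.44040 mol Fe, 0.44040 mol O.
Cr2O3: 67.45/151.989 = 0.44378 mol → 0.88756 mol Cr, 1.33134 mol O.
Total oxygen = 1.77174 mol. Normalization factor = 4/1.77174 = 2.25767.
Cr per 4 O = 0.88756 × 2.25767 = 2.004.

2.004 Cr apfu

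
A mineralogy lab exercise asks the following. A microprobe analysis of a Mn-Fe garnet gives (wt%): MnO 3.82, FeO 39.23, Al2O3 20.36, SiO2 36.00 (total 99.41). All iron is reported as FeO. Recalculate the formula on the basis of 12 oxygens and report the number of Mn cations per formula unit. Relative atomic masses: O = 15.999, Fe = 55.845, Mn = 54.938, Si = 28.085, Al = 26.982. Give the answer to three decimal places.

MnO (M=70.937): mol = 0.05385; Mn = 0.05385, O = 0.05385.
FeO (M=71.844): mol = 0.54604; Fe = 0.54604, O = 0.54604.
Al2O3 (M=101.961): mol = 0.19968; Al = 0.39936, O = 0.59904.
SiO2 (M=60.083): mol = 0.59917; Si = 0.59917, O = 1.19834.
ΣO = 2.39727; factor = 12/ΣO = 5.00569.
Mn apfu = 0.05385 × 5.00569 = 0.270.

0.270 Mn apfu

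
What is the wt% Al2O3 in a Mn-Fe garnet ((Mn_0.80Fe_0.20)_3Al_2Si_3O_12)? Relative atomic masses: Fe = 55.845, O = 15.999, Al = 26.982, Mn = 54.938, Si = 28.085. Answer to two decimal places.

20.57 wt%

M((Mn_0.80Fe_0.20)_3Al_2Si_3O_12) = 495.565 g/mol; M(Al2O3) = 101.961 g/mol.
Moles Al2O3 per formula unit = 2 Al ÷ 2 = 1.0000.
Al2O3 fraction = (1.0000 × 101.961) / 495.565 = 101.961/495.565 = 0.2057.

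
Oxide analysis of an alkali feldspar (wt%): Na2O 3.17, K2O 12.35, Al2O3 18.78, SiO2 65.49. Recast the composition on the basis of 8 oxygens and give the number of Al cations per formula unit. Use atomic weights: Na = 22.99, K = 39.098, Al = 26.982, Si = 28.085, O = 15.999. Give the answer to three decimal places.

1.011 Al apfu

3.17 wt% Na2O ÷ 61.979 g/mol = 0.05115 mol, giving 0.10230 Na and 0.05115 O.
12.35 wt% K2O ÷ 94.195 g/mol = 0.13111 mol, giving 0.26222 K and 0.13111 O.
18.78 wt% Al2O3 ÷ 101.961 g/mol = 0.18419 mol, giving 0.36838 Al and 0.55257 O.
65.49 wt% SiO2 ÷ 60.083 g/mol = 1.08999 mol, giving 1.08999 Si and 2.17998 O.
Oxygen sums to 2.91481; scaling by 8/2.91481 = 2.74460 puts the formula on 8 O.
Al: 0.36838 × 2.74460 = 1.011 atoms per formula unit.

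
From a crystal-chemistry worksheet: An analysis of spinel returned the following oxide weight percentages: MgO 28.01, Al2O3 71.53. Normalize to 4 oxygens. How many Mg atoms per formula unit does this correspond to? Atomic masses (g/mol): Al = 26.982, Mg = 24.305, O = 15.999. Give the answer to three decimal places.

MgO (M=40.304): mol = 0.69497; Mg = 0.69497, O = 0.69497.
Al2O3 (M=101.961): mol = 0.70154; Al = 1.40308, O = 2.10462.
ΣO = 2.79959; factor = 4/ΣO = 1.42878.
Mg apfu = 0.69497 × 1.42878 = 0.993.

0.993 Mg apfu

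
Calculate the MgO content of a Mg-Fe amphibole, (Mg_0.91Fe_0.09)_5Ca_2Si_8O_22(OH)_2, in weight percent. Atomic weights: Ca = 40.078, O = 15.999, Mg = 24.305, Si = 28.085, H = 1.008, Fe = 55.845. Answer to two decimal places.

22.19 wt%

Formula mass = 826.546 g/mol.
4.55 Mg → 4.5500 mol MgO per formula unit; M(MgO) = 40.304, so MgO mass = 183.383 g.
183.383/826.546 × 100 = 22.19 wt%.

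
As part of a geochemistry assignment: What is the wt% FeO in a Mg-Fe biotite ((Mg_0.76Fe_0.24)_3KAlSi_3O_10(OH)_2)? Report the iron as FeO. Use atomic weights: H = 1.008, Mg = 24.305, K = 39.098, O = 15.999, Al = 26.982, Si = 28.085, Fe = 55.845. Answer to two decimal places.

11.76 wt%

Molar mass of (Mg_0.76Fe_0.24)_3KAlSi_3O_10(OH)_2 = 2.28*24.305 + 0.72*55.845 + 1*39.098 + 1*26.982 + 3*28.085 + 12*15.999 + 2*1.008 = 439.963 g/mol.
Each formula unit contains 0.72 Fe, equivalent to 0.72/1 = 0.7200 mol FeO.
M(FeO) = 1×55.845 + 1×15.999 = 71.844 g/mol.
Mass of FeO per formula unit = 0.7200 × 71.844 = 51.728 g.
FeO wt% = 51.728 / 439.963 × 100 = 11.76%.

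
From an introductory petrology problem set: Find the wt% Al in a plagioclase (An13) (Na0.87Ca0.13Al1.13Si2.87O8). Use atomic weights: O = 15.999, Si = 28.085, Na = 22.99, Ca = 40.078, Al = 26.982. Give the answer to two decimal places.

11.54 weight percent

M(Na0.87Ca0.13Al1.13Si2.87O8) = 264.297 g/mol.
Al contributes 1.13 × 26.982 = 30.490 g per mole.
30.490/264.297 = 0.1154 → 11.54%.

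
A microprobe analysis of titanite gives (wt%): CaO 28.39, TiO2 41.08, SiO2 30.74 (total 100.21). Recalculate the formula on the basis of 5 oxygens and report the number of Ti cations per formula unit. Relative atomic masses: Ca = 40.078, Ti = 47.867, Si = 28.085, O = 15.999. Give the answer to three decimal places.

1.005 Ti apfu

28.39 wt% CaO ÷ 56.077 g/mol = 0.50627 mol, giving 0.50627 Ca and 0.50627 O.
41.08 wt% TiO2 ÷ 79.865 g/mol = 0.51437 mol, giving 0.51437 Ti and 1.02874 O.
30.74 wt% SiO2 ÷ 60.083 g/mol = 0.51163 mol, giving 0.51163 Si and 1.02326 O.
Oxygen sums to 2.55827; scaling by 5/2.55827 = 1.95445 puts the formula on 5 O.
Ti: 0.51437 × 1.95445 = 1.005 atoms per formula unit.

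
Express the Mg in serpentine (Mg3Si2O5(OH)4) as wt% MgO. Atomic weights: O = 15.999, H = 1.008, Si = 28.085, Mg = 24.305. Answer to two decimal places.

Formula mass = 277.108 g/mol.
3 Mg → 3.0000 mol MgO per formula unit; M(MgO) = 40.304, so MgO mass = 120.912 g.
120.912/277.108 × 100 = 43.63 wt%.

43.63 wt%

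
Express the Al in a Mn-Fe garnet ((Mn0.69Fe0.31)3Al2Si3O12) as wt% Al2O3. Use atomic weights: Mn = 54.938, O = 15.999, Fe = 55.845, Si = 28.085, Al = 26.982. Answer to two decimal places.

20.56 wt%

Molar mass of (Mn0.69Fe0.31)3Al2Si3O12 = 2.07*54.938 + 0.93*55.845 + 2*26.982 + 3*28.085 + 12*15.999 = 495.865 g/mol.
Each formula unit contains 2 Al, equivalent to 2/2 = 1.0000 mol Al2O3.
M(Al2O3) = 2×26.982 + 3×15.999 = 101.961 g/mol.
Mass of Al2O3 per formula unit = 1.0000 × 101.961 = 101.961 g.
Al2O3 wt% = 101.961 / 495.865 × 100 = 20.56%.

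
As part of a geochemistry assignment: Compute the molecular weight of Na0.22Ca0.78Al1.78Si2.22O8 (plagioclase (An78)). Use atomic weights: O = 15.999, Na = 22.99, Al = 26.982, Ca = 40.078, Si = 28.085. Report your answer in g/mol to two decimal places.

274.69 g/mol

Na: 0.22 × 22.99 = 5.0578
Ca: 0.78 × 40.078 = 31.2608
Al: 1.78 × 26.982 = 48.0280
Si: 2.22 × 28.085 = 62.3487
O: 8 × 15.999 = 127.9920
Summing the contributions gives the formula mass.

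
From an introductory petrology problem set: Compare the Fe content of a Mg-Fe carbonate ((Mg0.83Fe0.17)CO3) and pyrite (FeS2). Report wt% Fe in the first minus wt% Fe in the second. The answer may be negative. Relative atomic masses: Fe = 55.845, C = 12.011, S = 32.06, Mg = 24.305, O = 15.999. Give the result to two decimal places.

First mineral: 9.494 g Fe in 89.675 g formula = 10.59 wt% Fe.
Second mineral: 55.845 g Fe in 119.965 g formula = 46.55 wt% Fe.
10.59% − 46.55% gives a difference of -35.96 percentage points.

-35.96 percentage points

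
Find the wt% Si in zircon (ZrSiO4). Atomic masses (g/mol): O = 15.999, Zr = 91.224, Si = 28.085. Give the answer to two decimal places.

M(ZrSiO4) = 183.305 g/mol.
Si contributes 1 × 28.085 = 28.085 g per mole.
28.085/183.305 = 0.1532 → 15.32%.

15.32 wt%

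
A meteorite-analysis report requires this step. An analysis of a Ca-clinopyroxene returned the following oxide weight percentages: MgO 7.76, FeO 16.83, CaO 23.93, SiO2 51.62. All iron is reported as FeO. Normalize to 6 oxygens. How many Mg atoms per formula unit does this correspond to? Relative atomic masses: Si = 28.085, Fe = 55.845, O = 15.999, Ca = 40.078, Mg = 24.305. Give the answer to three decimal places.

MgO (M=40.304): mol = 0.19254; Mg = 0.19254, O = 0.19254.
FeO (M=71.844): mol = 0.23426; Fe = 0.23426, O = 0.23426.
CaO (M=56.077): mol = 0.42673; Ca = 0.42673, O = 0.42673.
SiO2 (M=60.083): mol = 0.85914; Si = 0.85914, O = 1.71828.
ΣO = 2.57181; factor = 6/ΣO = 2.33299.
Mg apfu = 0.19254 × 2.33299 = 0.449.

0.449 Mg apfu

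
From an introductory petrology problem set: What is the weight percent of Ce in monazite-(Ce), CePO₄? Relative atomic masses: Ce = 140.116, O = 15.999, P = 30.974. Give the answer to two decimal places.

Formula mass = 1·140.116 + 1·30.974 + 4·15.999 = 235.086 g/mol, of which 140.116 g is Ce.
So Ce makes up 140.116/235.086 = 0.5960 of the mass, i.e. 59.60%.

59.60 weight percent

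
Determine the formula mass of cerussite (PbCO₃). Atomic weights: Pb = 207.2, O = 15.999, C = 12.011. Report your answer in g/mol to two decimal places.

267.21 g/mol

Pb: 1 × 207.2 = 207.2000
C: 1 × 12.011 = 12.0110
O: 3 × 15.999 = 47.9970
Summing the contributions gives the formula mass.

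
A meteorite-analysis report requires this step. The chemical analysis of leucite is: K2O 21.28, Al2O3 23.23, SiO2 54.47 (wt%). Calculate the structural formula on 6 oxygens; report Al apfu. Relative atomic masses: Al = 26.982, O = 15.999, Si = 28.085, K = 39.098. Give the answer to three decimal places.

K2O: 21.28/94.195 = 0.22591 mol → 0.45182 mol K, 0.22591 mol O.
Al2O3: 23.23/101.961 = 0.22783 mol → 0.45566 mol Al, 0.68349 mol O.
SiO2: 54.47/60.083 = 0.90658 mol → 0.90658 mol Si, 1.81316 mol O.
Total oxygen = 2.72256 mol. Normalization factor = 6/2.72256 = 2.20381.
Al per 6 O = 0.45566 × 2.20381 = 1.004.

1.004 Al apfu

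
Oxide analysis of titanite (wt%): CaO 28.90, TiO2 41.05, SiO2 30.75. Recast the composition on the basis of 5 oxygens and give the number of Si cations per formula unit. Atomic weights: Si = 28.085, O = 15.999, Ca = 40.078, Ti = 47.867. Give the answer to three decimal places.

28.90 wt% CaO ÷ 56.077 g/mol = 0.51536 mol, giving 0.51536 Ca and 0.51536 O.
41.05 wt% TiO2 ÷ 79.865 g/mol = 0.51399 mol, giving 0.51399 Ti and 1.02798 O.
30.75 wt% SiO2 ÷ 60.083 g/mol = 0.51179 mol, giving 0.51179 Si and 1.02358 O.
Oxygen sums to 2.56692; scaling by 5/2.56692 = 1.94786 puts the formula on 5 O.
Si: 0.51179 × 1.94786 = 0.997 atoms per formula unit.

0.997 Si apfu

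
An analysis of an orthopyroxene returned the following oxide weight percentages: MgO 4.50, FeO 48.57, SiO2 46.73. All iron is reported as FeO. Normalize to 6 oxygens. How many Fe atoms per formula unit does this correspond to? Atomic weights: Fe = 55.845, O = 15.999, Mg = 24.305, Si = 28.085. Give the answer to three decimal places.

MgO (M=40.304): mol = 0.11165; Mg = 0.11165, O = 0.11165.
FeO (M=71.844): mol = 0.67605; Fe = 0.67605, O = 0.67605.
SiO2 (M=60.083): mol = 0.77776; Si = 0.77776, O = 1.55552.
ΣO = 2.34322; factor = 6/ΣO = 2.56058.
Fe apfu = 0.67605 × 2.56058 = 1.731.

1.731 Fe apfu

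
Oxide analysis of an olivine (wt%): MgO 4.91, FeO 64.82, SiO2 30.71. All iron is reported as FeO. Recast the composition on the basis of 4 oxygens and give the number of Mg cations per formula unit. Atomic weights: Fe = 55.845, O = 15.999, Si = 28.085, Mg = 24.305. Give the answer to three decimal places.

0.238 Mg apfu

MgO: 4.91/40.304 = 0.12182 mol → 0.12182 mol Mg, 0.12182 mol O.
FeO: 64.82/71.844 = 0.90223 mol → 0.90223 mol Fe, 0.90223 mol O.
SiO2: 30.71/60.083 = 0.51113 mol → 0.51113 mol Si, 1.02226 mol O.
Total oxygen = 2.04631 mol. Normalization factor = 4/2.04631 = 1.95474.
Mg per 4 O = 0.12182 × 1.95474 = 0.238.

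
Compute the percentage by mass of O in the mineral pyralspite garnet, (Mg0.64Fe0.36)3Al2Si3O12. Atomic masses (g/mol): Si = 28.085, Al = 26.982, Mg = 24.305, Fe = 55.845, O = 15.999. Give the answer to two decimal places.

Molar mass of (Mg0.64Fe0.36)3Al2Si3O12: 1.92·24.305 + 1.08·55.845 + 2·26.982 + 3·28.085 + 12·15.999 = 437.185 g/mol.
Mass of O per formula unit: 12 × 15.999 = 191.988 g.
Weight fraction O = 191.988 / 437.185 = 0.4391.

43.91 mass %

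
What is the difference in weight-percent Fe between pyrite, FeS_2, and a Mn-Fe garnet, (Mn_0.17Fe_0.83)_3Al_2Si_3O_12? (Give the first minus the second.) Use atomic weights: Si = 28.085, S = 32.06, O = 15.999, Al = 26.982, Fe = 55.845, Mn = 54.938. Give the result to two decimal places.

18.59 percentage points

First mineral: 55.845 g Fe in 119.965 g formula = 46.55 wt% Fe.
Second mineral: 139.054 g Fe in 497.279 g formula = 27.96 wt% Fe.
46.55% − 27.96% gives a difference of 18.59 percentage points.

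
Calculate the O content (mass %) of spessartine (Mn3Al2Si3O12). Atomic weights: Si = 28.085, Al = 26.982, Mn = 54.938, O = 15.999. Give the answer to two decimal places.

Formula mass = 3*54.938 + 2*26.982 + 3*28.085 + 12*15.999 = 495.021 g/mol, of which 191.988 g is O.
So O makes up 191.988/495.021 = 0.3878 of the mass, i.e. 38.78%.

38.78 mass %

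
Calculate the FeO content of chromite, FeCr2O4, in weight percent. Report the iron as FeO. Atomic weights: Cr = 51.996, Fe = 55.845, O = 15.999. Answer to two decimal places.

32.10 wt%

Formula mass = 223.833 g/mol.
1 Fe → 1.0000 mol FeO per formula unit; M(FeO) = 71.844, so FeO mass = 71.844 g.
71.844/223.833 × 100 = 32.10 wt%.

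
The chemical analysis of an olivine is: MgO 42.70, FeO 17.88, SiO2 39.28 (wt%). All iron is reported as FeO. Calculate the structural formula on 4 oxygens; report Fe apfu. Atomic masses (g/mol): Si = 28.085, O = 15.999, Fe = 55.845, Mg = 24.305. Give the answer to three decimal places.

MgO: 42.70/40.304 = 1.05945 mol → 1.05945 mol Mg, 1.05945 mol O.
FeO: 17.88/71.844 = 0.24887 mol → 0.24887 mol Fe, 0.24887 mol O.
SiO2: 39.28/60.083 = 0.65376 mol → 0.65376 mol Si, 1.30752 mol O.
Total oxygen = 2.61584 mol. Normalization factor = 4/2.61584 = 1.52915.
Fe per 4 O = 0.24887 × 1.52915 = 0.381.

0.381 Fe apfu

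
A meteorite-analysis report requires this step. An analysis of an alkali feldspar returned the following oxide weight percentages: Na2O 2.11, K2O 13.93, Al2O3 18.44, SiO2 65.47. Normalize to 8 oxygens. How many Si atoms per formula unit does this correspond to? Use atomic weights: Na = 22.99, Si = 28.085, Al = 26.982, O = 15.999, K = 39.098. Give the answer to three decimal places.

2.11 wt% Na2O ÷ 61.979 g/mol = 0.03404 mol, giving 0.06808 Na and 0.03404 O.
13.93 wt% K2O ÷ 94.195 g/mol = 0.14788 mol, giving 0.29576 K and 0.14788 O.
18.44 wt% Al2O3 ÷ 101.961 g/mol = 0.18085 mol, giving 0.36170 Al and 0.54255 O.
65.47 wt% SiO2 ÷ 60.083 g/mol = 1.08966 mol, giving 1.08966 Si and 2.17932 O.
Oxygen sums to 2.90379; scaling by 8/2.90379 = 2.75502 puts the formula on 8 O.
Si: 1.08966 × 2.75502 = 3.002 atoms per formula unit.

3.002 Si apfu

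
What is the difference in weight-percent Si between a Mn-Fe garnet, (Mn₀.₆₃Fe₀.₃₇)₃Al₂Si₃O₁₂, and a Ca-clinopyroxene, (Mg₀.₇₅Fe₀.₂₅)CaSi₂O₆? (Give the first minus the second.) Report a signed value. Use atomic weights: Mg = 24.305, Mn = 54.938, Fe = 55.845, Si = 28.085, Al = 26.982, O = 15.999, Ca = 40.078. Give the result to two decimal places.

First mineral: 84.255 g Si in 496.028 g formula = 16.99 wt% Si.
Second mineral: 56.170 g Si in 224.432 g formula = 25.03 wt% Si.
16.99% − 25.03% gives a difference of -8.04 percentage points.

-8.04 percentage points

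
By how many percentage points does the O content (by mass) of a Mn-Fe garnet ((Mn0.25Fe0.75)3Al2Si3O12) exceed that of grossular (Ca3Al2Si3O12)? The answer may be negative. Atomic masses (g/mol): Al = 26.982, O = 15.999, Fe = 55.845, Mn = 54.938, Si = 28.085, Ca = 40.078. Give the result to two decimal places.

O in (Mn0.25Fe0.75)3Al2Si3O12: molar mass 497.062 g/mol; 12×15.999 = 191.988 g → 38.62 wt%.
O in Ca3Al2Si3O12: molar mass 450.441 g/mol; 12×15.999 = 191.988 g → 42.62 wt%.
Difference = 38.62 − 42.62 = -4.00 percentage points.

-4.00 percentage points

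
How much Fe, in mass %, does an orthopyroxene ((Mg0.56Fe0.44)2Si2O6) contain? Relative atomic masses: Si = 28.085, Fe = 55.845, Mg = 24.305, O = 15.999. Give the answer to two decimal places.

21.50 mass %

M((Mg0.56Fe0.44)2Si2O6) = 228.529 g/mol.
Fe contributes 0.88 × 55.845 = 49.144 g per mole.
49.144/228.529 = 0.2150 → 21.50%.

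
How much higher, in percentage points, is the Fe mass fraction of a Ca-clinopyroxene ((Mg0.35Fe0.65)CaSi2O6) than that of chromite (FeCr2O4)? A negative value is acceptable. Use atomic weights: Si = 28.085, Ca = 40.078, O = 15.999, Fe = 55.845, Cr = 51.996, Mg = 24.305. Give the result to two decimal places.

-9.64 percentage points

M((Mg0.35Fe0.65)CaSi2O6) = 237.048 g/mol, so wt% Fe = 36.299/237.048 × 100 = 15.31%.
M(FeCr2O4) = 223.833 g/mol, so wt% Fe = 55.845/223.833 × 100 = 24.95%.
15.31 − 24.95 = -9.64 pp.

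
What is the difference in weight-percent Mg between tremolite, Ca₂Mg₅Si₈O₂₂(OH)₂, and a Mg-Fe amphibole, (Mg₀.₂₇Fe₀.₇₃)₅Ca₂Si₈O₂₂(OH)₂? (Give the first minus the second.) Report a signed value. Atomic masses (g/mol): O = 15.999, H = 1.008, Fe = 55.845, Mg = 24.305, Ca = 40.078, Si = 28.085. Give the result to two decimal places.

Mg in Ca₂Mg₅Si₈O₂₂(OH)₂: molar mass 812.353 g/mol; 5×24.305 = 121.525 g → 14.96 wt%.
Mg in (Mg₀.₂₇Fe₀.₇₃)₅Ca₂Si₈O₂₂(OH)₂: molar mass 927.474 g/mol; 1.35×24.305 = 32.812 g → 3.54 wt%.
Difference = 14.96 − 3.54 = 11.42 percentage points.

11.42 percentage points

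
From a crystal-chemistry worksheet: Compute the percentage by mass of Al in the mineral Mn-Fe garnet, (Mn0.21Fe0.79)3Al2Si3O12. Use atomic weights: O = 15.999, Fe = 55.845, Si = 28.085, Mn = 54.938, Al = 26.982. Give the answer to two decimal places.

Molar mass of (Mn0.21Fe0.79)3Al2Si3O12: 0.63·54.938 + 2.37·55.845 + 2·26.982 + 3·28.085 + 12·15.999 = 497.171 g/mol.
Mass of Al per formula unit: 2 × 26.982 = 53.964 g.
Weight fraction Al = 53.964 / 497.171 = 0.1085.

10.85 mass %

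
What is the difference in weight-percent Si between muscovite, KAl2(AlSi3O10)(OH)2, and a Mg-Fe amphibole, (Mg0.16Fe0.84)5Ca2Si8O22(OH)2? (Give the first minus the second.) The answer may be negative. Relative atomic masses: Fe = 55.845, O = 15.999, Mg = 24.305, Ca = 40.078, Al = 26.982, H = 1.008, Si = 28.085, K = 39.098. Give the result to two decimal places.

-2.63 percentage points

Si in KAl2(AlSi3O10)(OH)2: molar mass 398.303 g/mol; 3×28.085 = 84.255 g → 21.15 wt%.
Si in (Mg0.16Fe0.84)5Ca2Si8O22(OH)2: molar mass 944.821 g/mol; 8×28.085 = 224.680 g → 23.78 wt%.
Difference = 21.15 − 23.78 = -2.63 percentage points.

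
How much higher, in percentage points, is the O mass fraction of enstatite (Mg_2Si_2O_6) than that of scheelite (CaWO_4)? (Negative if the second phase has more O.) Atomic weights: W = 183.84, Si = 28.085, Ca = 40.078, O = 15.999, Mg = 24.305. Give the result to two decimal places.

25.58 percentage points

M(Mg_2Si_2O_6) = 200.774 g/mol, so wt% O = 95.994/200.774 × 100 = 47.81%.
M(CaWO_4) = 287.914 g/mol, so wt% O = 63.996/287.914 × 100 = 22.23%.
47.81 − 22.23 = 25.58 pp.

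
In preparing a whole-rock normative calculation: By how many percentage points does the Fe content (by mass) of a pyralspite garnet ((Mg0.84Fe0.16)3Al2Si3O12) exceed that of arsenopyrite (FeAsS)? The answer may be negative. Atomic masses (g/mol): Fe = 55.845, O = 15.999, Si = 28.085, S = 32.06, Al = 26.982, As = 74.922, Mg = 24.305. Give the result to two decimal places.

-27.89 percentage points

M((Mg0.84Fe0.16)3Al2Si3O12) = 418.261 g/mol, so wt% Fe = 26.806/418.261 × 100 = 6.41%.
M(FeAsS) = 162.827 g/mol, so wt% Fe = 55.845/162.827 × 100 = 34.30%.
6.41 − 34.30 = -27.89 pp.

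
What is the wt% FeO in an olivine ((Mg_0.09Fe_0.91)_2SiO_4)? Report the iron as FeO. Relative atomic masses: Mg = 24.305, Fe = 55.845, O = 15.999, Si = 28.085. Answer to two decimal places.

66.01 wt%

M((Mg_0.09Fe_0.91)_2SiO_4) = 198.094 g/mol; M(FeO) = 71.844 g/mol.
Moles FeO per formula unit = 1.82 Fe ÷ 1 = 1.8200.
FeO fraction = (1.8200 × 71.844) / 198.094 = 130.756/198.094 = 0.6601.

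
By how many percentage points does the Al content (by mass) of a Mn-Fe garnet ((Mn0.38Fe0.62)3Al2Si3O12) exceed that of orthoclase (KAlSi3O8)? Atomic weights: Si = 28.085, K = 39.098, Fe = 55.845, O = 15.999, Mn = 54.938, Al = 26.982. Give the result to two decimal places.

1.17 percentage points

M((Mn0.38Fe0.62)3Al2Si3O12) = 496.708 g/mol, so wt% Al = 53.964/496.708 × 100 = 10.86%.
M(KAlSi3O8) = 278.327 g/mol, so wt% Al = 26.982/278.327 × 100 = 9.69%.
10.86 − 9.69 = 1.17 pp.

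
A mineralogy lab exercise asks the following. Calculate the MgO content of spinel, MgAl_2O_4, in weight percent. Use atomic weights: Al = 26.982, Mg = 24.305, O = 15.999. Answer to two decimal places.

M(MgAl_2O_4) = 142.265 g/mol; M(MgO) = 40.304 g/mol.
Moles MgO per formula unit = 1 Mg ÷ 1 = 1.0000.
MgO fraction = (1.0000 × 40.304) / 142.265 = 40.304/142.265 = 0.2833.

28.33 wt%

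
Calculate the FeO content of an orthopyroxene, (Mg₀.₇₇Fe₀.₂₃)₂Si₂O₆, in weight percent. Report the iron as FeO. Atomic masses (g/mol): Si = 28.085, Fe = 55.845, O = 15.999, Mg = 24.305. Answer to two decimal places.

Molar mass of (Mg₀.₇₇Fe₀.₂₃)₂Si₂O₆ = 1.54*24.305 + 0.46*55.845 + 2*28.085 + 6*15.999 = 215.282 g/mol.
Each formula unit contains 0.46 Fe, equivalent to 0.46/1 = 0.4600 mol FeO.
M(FeO) = 1×55.845 + 1×15.999 = 71.844 g/mol.
Mass of FeO per formula unit = 0.4600 × 71.844 = 33.048 g.
FeO wt% = 33.048 / 215.282 × 100 = 15.35%.

15.35 wt%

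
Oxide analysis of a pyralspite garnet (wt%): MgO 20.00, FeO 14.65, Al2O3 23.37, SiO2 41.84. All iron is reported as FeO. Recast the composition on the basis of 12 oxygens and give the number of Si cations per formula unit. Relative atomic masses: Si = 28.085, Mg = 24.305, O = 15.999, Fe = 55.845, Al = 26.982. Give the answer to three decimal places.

MgO (M=40.304): mol = 0.49623; Mg = 0.49623, O = 0.49623.
FeO (M=71.844): mol = 0.20391; Fe = 0.20391, O = 0.20391.
Al2O3 (M=101.961): mol = 0.22921; Al = 0.45842, O = 0.68763.
SiO2 (M=60.083): mol = 0.69637; Si = 0.69637, O = 1.39274.
ΣO = 2.78051; factor = 12/ΣO = 4.31576.
Si apfu = 0.69637 × 4.31576 = 3.005.

3.005 Si apfu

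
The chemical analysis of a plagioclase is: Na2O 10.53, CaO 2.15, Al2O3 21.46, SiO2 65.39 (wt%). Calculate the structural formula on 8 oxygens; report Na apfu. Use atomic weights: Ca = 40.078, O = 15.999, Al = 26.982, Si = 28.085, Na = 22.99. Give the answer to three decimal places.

0.901 Na apfu

Na2O (M=61.979): mol = 0.16990; Na = 0.33980, O = 0.16990.
CaO (M=56.077): mol = 0.03834; Ca = 0.03834, O = 0.03834.
Al2O3 (M=101.961): mol = 0.21047; Al = 0.42094, O = 0.63141.
SiO2 (M=60.083): mol = 1.08833; Si = 1.08833, O = 2.17666.
ΣO = 3.01631; factor = 8/ΣO = 2.65225.
Na apfu = 0.33980 × 2.65225 = 0.901.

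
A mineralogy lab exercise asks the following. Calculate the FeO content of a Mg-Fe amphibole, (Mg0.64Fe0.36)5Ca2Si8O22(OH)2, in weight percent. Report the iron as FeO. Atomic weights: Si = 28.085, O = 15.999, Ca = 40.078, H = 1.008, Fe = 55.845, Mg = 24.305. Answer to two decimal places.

M((Mg0.64Fe0.36)5Ca2Si8O22(OH)2) = 869.125 g/mol; M(FeO) = 71.844 g/mol.
Moles FeO per formula unit = 1.80 Fe ÷ 1 = 1.8000.
FeO fraction = (1.8000 × 71.844) / 869.125 = 129.319/869.125 = 0.1488.

14.88 wt%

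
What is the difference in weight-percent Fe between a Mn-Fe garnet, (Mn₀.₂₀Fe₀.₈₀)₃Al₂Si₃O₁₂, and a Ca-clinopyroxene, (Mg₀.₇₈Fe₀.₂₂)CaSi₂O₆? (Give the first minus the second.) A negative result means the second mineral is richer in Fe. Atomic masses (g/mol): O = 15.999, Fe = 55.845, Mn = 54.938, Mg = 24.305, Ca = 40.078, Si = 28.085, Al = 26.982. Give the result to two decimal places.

21.46 percentage points

First mineral: 134.028 g Fe in 497.198 g formula = 26.96 wt% Fe.
Second mineral: 12.286 g Fe in 223.486 g formula = 5.50 wt% Fe.
26.96% − 5.50% gives a difference of 21.46 percentage points.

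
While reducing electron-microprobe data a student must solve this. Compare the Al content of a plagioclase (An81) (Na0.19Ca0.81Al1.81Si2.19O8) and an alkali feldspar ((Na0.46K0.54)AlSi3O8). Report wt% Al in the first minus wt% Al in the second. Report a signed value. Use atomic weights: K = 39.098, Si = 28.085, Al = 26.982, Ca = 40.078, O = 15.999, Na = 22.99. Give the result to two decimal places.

First mineral: 48.837 g Al in 275.167 g formula = 17.75 wt% Al.
Second mineral: 26.982 g Al in 270.917 g formula = 9.96 wt% Al.
17.75% − 9.96% gives a difference of 7.79 percentage points.

7.79 percentage points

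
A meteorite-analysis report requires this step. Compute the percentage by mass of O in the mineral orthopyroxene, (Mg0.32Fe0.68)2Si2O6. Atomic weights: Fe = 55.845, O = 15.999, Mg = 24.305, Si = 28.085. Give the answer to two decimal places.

39.40 weight percent

Formula mass = 0.64*24.305 + 1.36*55.845 + 2*28.085 + 6*15.999 = 243.668 g/mol, of which 95.994 g is O.
So O makes up 95.994/243.668 = 0.3940 of the mass, i.e. 39.40%.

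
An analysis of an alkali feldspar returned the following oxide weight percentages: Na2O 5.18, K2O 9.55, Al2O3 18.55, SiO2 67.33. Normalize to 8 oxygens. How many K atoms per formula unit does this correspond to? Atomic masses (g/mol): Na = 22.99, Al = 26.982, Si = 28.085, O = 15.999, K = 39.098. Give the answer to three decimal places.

0.546 K apfu

Na2O (M=61.979): mol = 0.08358; Na = 0.16716, O = 0.08358.
K2O (M=94.195): mol = 0.10139; K = 0.20278, O = 0.10139.
Al2O3 (M=101.961): mol = 0.18193; Al = 0.36386, O = 0.54579.
SiO2 (M=60.083): mol = 1.12062; Si = 1.12062, O = 2.24124.
ΣO = 2.97200; factor = 8/ΣO = 2.69179.
K apfu = 0.20278 × 2.69179 = 0.546.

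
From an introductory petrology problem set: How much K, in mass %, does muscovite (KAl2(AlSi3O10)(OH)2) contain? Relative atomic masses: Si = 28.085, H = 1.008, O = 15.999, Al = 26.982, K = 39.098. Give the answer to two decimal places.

9.82 mass %

Molar mass of KAl2(AlSi3O10)(OH)2: 1×39.098 + 3×26.982 + 3×28.085 + 12×15.999 + 2×1.008 = 398.303 g/mol.
Mass of K per formula unit: 1 × 39.098 = 39.098 g.
Weight fraction K = 39.098 / 398.303 = 0.0982.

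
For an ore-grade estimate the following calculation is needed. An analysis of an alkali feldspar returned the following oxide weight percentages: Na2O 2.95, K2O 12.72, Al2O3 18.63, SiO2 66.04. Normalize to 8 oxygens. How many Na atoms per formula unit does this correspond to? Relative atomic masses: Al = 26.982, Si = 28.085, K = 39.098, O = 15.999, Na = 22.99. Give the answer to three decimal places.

Na2O: 2.95/61.979 = 0.04760 mol → 0.09520 mol Na, 0.04760 mol O.
K2O: 12.72/94.195 = 0.13504 mol → 0.27008 mol K, 0.13504 mol O.
Al2O3: 18.63/101.961 = 0.18272 mol → 0.36544 mol Al, 0.54816 mol O.
SiO2: 66.04/60.083 = 1.09915 mol → 1.09915 mol Si, 2.19830 mol O.
Total oxygen = 2.92910 mol. Normalization factor = 8/2.92910 = 2.73121.
Na per 8 O = 0.09520 × 2.73121 = 0.260.

0.260 Na apfu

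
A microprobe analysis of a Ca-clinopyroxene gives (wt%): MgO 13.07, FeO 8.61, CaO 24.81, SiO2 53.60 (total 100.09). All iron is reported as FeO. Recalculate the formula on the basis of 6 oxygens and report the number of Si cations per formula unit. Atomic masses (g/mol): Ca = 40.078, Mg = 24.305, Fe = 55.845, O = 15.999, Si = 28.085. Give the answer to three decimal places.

13.07 wt% MgO ÷ 40.304 g/mol = 0.32429 mol, giving 0.32429 Mg and 0.32429 O.
8.61 wt% FeO ÷ 71.844 g/mol = 0.11984 mol, giving 0.11984 Fe and 0.11984 O.
24.81 wt% CaO ÷ 56.077 g/mol = 0.44243 mol, giving 0.44243 Ca and 0.44243 O.
53.60 wt% SiO2 ÷ 60.083 g/mol = 0.89210 mol, giving 0.89210 Si and 1.78420 O.
Oxygen sums to 2.67076; scaling by 6/2.67076 = 2.24655 puts the formula on 6 O.
Si: 0.89210 × 2.24655 = 2.004 atoms per formula unit.

2.004 Si apfu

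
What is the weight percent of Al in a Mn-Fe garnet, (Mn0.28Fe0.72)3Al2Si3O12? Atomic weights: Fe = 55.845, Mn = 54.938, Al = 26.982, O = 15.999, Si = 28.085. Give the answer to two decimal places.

10.86 wt%

Molar mass of (Mn0.28Fe0.72)3Al2Si3O12: 0.84*54.938 + 2.16*55.845 + 2*26.982 + 3*28.085 + 12*15.999 = 496.980 g/mol.
Mass of Al per formula unit: 2 × 26.982 = 53.964 g.
Weight fraction Al = 53.964 / 496.980 = 0.1086.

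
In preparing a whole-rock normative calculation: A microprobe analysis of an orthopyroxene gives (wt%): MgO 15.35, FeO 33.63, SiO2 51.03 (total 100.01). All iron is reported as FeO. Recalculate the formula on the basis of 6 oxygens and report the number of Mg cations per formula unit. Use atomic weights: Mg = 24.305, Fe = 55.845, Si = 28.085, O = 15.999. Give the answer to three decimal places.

0.897 Mg apfu

MgO: 15.35/40.304 = 0.38086 mol → 0.38086 mol Mg, 0.38086 mol O.
FeO: 33.63/71.844 = 0.46810 mol → 0.46810 mol Fe, 0.46810 mol O.
SiO2: 51.03/60.083 = 0.84933 mol → 0.84933 mol Si, 1.69866 mol O.
Total oxygen = 2.54762 mol. Normalization factor = 6/2.54762 = 2.35514.
Mg per 6 O = 0.38086 × 2.35514 = 0.897.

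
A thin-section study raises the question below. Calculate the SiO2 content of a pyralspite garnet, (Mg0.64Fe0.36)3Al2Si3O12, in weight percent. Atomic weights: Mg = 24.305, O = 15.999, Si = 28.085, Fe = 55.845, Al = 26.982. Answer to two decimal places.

41.23 wt%

Formula mass = 437.185 g/mol.
3 Si → 3.0000 mol SiO2 per formula unit; M(SiO2) = 60.083, so SiO2 mass = 180.249 g.
180.249/437.185 × 100 = 41.23 wt%.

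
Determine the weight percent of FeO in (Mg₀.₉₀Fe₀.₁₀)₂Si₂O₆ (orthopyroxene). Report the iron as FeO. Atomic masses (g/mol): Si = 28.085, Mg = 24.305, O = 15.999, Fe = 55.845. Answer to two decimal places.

M((Mg₀.₉₀Fe₀.₁₀)₂Si₂O₆) = 207.082 g/mol; M(FeO) = 71.844 g/mol.
Moles FeO per formula unit = 0.20 Fe ÷ 1 = 0.2000.
FeO fraction = (0.2000 × 71.844) / 207.082 = 14.369/207.082 = 0.0694.

6.94 wt%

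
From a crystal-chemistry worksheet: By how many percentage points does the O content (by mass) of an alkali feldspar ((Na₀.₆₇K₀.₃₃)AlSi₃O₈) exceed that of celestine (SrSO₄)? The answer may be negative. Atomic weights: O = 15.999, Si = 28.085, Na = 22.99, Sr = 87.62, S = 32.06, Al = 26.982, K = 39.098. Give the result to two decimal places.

13.00 percentage points

First mineral: 127.992 g O in 267.535 g formula = 47.84 wt% O.
Second mineral: 63.996 g O in 183.676 g formula = 34.84 wt% O.
47.84% − 34.84% gives a difference of 13.00 percentage points.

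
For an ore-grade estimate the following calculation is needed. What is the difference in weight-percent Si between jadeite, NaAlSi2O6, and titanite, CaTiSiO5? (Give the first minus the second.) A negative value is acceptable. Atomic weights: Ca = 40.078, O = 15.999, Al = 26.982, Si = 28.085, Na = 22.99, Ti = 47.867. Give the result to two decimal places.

M(NaAlSi2O6) = 202.136 g/mol, so wt% Si = 56.170/202.136 × 100 = 27.79%.
M(CaTiSiO5) = 196.025 g/mol, so wt% Si = 28.085/196.025 × 100 = 14.33%.
27.79 − 14.33 = 13.46 pp.

13.46 percentage points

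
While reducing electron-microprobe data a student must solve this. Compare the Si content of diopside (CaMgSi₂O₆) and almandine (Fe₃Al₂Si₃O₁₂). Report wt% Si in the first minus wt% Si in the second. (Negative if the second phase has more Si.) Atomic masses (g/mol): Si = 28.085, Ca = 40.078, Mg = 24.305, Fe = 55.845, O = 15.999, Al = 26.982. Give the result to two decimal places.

9.01 percentage points

M(CaMgSi₂O₆) = 216.547 g/mol, so wt% Si = 56.170/216.547 × 100 = 25.94%.
M(Fe₃Al₂Si₃O₁₂) = 497.742 g/mol, so wt% Si = 84.255/497.742 × 100 = 16.93%.
25.94 − 16.93 = 9.01 pp.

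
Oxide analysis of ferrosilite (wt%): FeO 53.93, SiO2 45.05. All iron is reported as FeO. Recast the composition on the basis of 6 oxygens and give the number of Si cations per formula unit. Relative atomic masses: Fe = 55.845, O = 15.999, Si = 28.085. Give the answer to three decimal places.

1.999 Si apfu

53.93 wt% FeO ÷ 71.844 g/mol = 0.75065 mol, giving 0.75065 Fe and 0.75065 O.
45.05 wt% SiO2 ÷ 60.083 g/mol = 0.74980 mol, giving 0.74980 Si and 1.49960 O.
Oxygen sums to 2.25025; scaling by 6/2.25025 = 2.66637 puts the formula on 6 O.
Si: 0.74980 × 2.66637 = 1.999 atoms per formula unit.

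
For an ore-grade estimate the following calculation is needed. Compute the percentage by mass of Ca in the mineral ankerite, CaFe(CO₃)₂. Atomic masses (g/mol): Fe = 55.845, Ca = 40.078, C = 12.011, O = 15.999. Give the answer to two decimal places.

18.56 wt%

M(CaFe(CO₃)₂) = 215.939 g/mol.
Ca contributes 1 × 40.078 = 40.078 g per mole.
40.078/215.939 = 0.1856 → 18.56%.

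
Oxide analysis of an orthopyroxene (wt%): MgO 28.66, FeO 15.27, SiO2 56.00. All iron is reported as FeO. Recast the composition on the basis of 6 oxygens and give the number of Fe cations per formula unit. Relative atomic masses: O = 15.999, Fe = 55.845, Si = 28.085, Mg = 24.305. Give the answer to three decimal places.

MgO (M=40.304): mol = 0.71110; Mg = 0.71110, O = 0.71110.
FeO (M=71.844): mol = 0.21254; Fe = 0.21254, O = 0.21254.
SiO2 (M=60.083): mol = 0.93204; Si = 0.93204, O = 1.86408.
ΣO = 2.78772; factor = 6/ΣO = 2.15230.
Fe apfu = 0.21254 × 2.15230 = 0.457.

0.457 Fe apfu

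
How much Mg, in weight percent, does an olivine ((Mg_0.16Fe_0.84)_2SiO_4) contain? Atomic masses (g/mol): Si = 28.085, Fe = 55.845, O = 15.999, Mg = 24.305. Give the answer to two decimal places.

4.02 weight percent

Formula mass = 0.32×24.305 + 1.68×55.845 + 1×28.085 + 4×15.999 = 193.678 g/mol, of which 7.778 g is Mg.
So Mg makes up 7.778/193.678 = 0.0402 of the mass, i.e. 4.02%.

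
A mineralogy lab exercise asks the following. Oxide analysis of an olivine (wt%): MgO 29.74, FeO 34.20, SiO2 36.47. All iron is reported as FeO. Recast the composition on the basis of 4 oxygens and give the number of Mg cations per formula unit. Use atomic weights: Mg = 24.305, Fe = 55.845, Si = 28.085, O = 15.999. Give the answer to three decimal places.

1.216 Mg apfu

29.74 wt% MgO ÷ 40.304 g/mol = 0.73789 mol, giving 0.73789 Mg and 0.73789 O.
34.20 wt% FeO ÷ 71.844 g/mol = 0.47603 mol, giving 0.47603 Fe and 0.47603 O.
36.47 wt% SiO2 ÷ 60.083 g/mol = 0.60699 mol, giving 0.60699 Si and 1.21398 O.
Oxygen sums to 2.42790; scaling by 4/2.42790 = 1.64751 puts the formula on 4 O.
Mg: 0.73789 × 1.64751 = 1.216 atoms per formula unit.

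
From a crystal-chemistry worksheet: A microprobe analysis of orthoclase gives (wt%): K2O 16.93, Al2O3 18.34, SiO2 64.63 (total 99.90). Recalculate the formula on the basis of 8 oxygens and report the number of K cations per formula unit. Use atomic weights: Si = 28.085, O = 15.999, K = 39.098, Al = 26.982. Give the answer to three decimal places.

1.002 K apfu

16.93 wt% K2O ÷ 94.195 g/mol = 0.17973 mol, giving 0.35946 K and 0.17973 O.
18.34 wt% Al2O3 ÷ 101.961 g/mol = 0.17987 mol, giving 0.35974 Al and 0.53961 O.
64.63 wt% SiO2 ÷ 60.083 g/mol = 1.07568 mol, giving 1.07568 Si and 2.15136 O.
Oxygen sums to 2.87070; scaling by 8/2.87070 = 2.78678 puts the formula on 8 O.
K: 0.35946 × 2.78678 = 1.002 atoms per formula unit.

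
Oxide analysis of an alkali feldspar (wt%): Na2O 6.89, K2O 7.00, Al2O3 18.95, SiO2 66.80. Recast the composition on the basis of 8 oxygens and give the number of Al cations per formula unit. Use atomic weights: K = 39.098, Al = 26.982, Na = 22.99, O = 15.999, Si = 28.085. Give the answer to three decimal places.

1.002 Al apfu

Na2O (M=61.979): mol = 0.11117; Na = 0.22234, O = 0.11117.
K2O (M=94.195): mol = 0.07431; K = 0.14862, O = 0.07431.
Al2O3 (M=101.961): mol = 0.18586; Al = 0.37172, O = 0.55758.
SiO2 (M=60.083): mol = 1.11180; Si = 1.11180, O = 2.22360.
ΣO = 2.96666; factor = 8/ΣO = 2.69664.
Al apfu = 0.37172 × 2.69664 = 1.002.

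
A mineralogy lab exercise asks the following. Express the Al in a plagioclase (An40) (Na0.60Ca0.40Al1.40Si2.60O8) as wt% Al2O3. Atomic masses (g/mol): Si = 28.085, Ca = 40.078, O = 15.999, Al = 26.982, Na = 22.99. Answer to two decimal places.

Formula mass = 268.613 g/mol.
1.40 Al → 0.7000 mol Al2O3 per formula unit; M(Al2O3) = 101.961, so Al2O3 mass = 71.373 g.
71.373/268.613 × 100 = 26.57 wt%.

26.57 wt%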